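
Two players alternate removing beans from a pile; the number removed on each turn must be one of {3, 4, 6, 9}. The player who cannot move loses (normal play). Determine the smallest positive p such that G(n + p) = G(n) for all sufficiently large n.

G(0) = 0
G(1) = mex{} = 0
G(2) = mex{} = 0
G(3) = mex{0} = 1
G(4) = mex{0,0} = 1
G(5) = mex{0,0} = 1
G(6) = mex{1,0,0} = 2
G(7) = mex{1,1,0} = 2
G(8) = mex{1,1,0} = 2
G(9) = mex{2,1,1,0} = 3
G(10) = mex{2,2,1,0} = 3
G(11) = mex{2,2,1,0} = 3
G(12) = mex{3,2,2,1} = 0
G(13) = mex{3,3,2,1} = 0
G(14) = mex{3,3,2,1} = 0
G(15) = mex{0,3,3,2} = 1
G(16) = mex{0,0,3,2} = 1
G(17) = mex{0,0,3,2} = 1
G(18) = mex{1,0,0,3} = 2
G(19) = mex{1,1,0,3} = 2
G(20) = mex{1,1,0,3} = 2
G(21) = mex{2,1,1,0} = 3
G(22) = mex{2,2,1,0} = 3
G(23) = mex{2,2,1,0} = 3
G(24) = mex{3,2,2,1} = 0
G(25) = mex{3,3,2,1} = 0
G(n+12) = G(n) holds for n = 0,…,8 (a full window of length max(S) = 9), so the sequence is purely periodic with period 12.

12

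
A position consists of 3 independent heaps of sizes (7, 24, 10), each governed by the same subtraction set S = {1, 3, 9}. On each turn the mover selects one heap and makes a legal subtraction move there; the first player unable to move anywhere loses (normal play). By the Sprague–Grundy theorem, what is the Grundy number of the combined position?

All heaps use S = {1, 3, 9}:
G(0) = 0
G(1) = mex{0} = 1
G(2) = mex{1} = 0
G(3) = mex{0,0} = 1
G(4) = mex{1,1} = 0
G(5) = mex{0,0} = 1
G(6) = mex{1,1} = 0
G(7) = mex{0,0} = 1
G(8) = mex{1,1} = 0
G(9) = mex{0,0,0} = 1
G(10) = mex{1,1,1} = 0
G(11) = mex{0,0,0} = 1
G(12) = mex{1,1,1} = 0
G(13) = mex{0,0,0} = 1
G(14) = mex{1,1,1} = 0
G(15) = mex{0,0,0} = 1
G(16) = mex{1,1,1} = 0
G(17) = mex{0,0,0} = 1
G(18) = mex{1,1,1} = 0
G(19) = mex{0,0,0} = 1
G(20) = mex{1,1,1} = 0
G(21) = mex{0,0,0} = 1
G(22) = mex{1,1,1} = 0
G(23) = mex{0,0,0} = 1
G(24) = mex{1,1,1} = 0
Heap A: G(7) = 1.
Heap B: G(24) = 0.
Heap C: G(10) = 0.
Combined Grundy value = 1 ⊕ 0 ⊕ 0 = 1.

1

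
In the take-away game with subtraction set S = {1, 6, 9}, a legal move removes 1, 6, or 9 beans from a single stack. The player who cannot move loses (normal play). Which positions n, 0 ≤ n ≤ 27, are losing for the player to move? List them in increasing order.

0, 2, 4, 7, 12, 14, 17, 19, 22, 24, 27

G(0) = 0
G(1) = mex{0} = 1
G(2) = mex{1} = 0
G(3) = mex{0} = 1
G(4) = mex{1} = 0
G(5) = mex{0} = 1
G(6) = mex{1,0} = 2
G(7) = mex{2,1} = 0
G(8) = mex{0,0} = 1
G(9) = mex{1,1,0} = 2
G(10) = mex{2,0,1} = 3
G(11) = mex{3,1,0} = 2
G(12) = mex{2,2,1} = 0
G(13) = mex{0,0,0} = 1
G(14) = mex{1,1,1} = 0
G(15) = mex{0,2,2} = 1
G(16) = mex{1,3,0} = 2
G(17) = mex{2,2,1} = 0
G(18) = mex{0,0,2} = 1
G(19) = mex{1,1,3} = 0
G(20) = mex{0,0,2} = 1
G(21) = mex{1,1,0} = 2
G(22) = mex{2,2,1} = 0
G(23) = mex{0,0,0} = 1
G(24) = mex{1,1,1} = 0
G(25) = mex{0,0,2} = 1
G(26) = mex{1,1,0} = 2
G(27) = mex{2,2,1} = 0
P-positions are exactly the n with G(n) = 0.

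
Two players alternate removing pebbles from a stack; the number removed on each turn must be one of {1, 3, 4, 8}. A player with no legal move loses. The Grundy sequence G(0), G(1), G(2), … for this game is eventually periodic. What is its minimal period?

7

G(0) = 0
G(1) = mex{0} = 1
G(2) = mex{1} = 0
G(3) = mex{0,0} = 1
G(4) = mex{1,1,0} = 2
G(5) = mex{2,0,1} = 3
G(6) = mex{3,1,0} = 2
G(7) = mex{2,2,1} = 0
G(8) = mex{0,3,2,0} = 1
G(9) = mex{1,2,3,1} = 0
G(10) = mex{0,0,2,0} = 1
G(11) = mex{1,1,0,1} = 2
G(12) = mex{2,0,1,2} = 3
G(13) = mex{3,1,0,3} = 2
G(14) = mex{2,2,1,2} = 0
G(15) = mex{0,3,2,0} = 1
G(16) = mex{1,2,3,1} = 0
G(n+7) = G(n) holds for n = 0,…,7 (a full window of length max(S) = 8), so the sequence is purely periodic with period 7.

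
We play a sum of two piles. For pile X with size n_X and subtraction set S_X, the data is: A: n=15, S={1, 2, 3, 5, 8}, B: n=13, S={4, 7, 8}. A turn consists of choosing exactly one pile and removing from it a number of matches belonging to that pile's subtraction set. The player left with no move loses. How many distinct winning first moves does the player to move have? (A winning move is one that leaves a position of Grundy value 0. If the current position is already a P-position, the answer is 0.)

4

Pile A, S = {1, 2, 3, 5, 8}:
G(0) = 0
G(1) = mex{0} = 1
G(2) = mex{1,0} = 2
G(3) = mex{2,1,0} = 3
G(4) = mex{3,2,1} = 0
G(5) = mex{0,3,2,0} = 1
G(6) = mex{1,0,3,1} = 2
G(7) = mex{2,1,0,2} = 3
G(8) = mex{3,2,1,3,0} = 4
G(9) = mex{4,3,2,0,1} = 5
G(10) = mex{5,4,3,1,2} = 0
G(11) = mex{0,5,4,2,3} = 1
G(12) = mex{1,0,5,3,0} = 2
G(13) = mex{2,1,0,4,1} = 3
G(14) = mex{3,2,1,5,2} = 0
G(15) = mex{0,3,2,0,3} = 1
G_A(15) = 1.
Pile B, S = {4, 7, 8}:
G(0) = 0
G(1) = mex{} = 0
G(2) = mex{} = 0
G(3) = mex{} = 0
G(4) = mex{0} = 1
G(5) = mex{0} = 1
G(6) = mex{0} = 1
G(7) = mex{0,0} = 1
G(8) = mex{1,0,0} = 2
G(9) = mex{1,0,0} = 2
G(10) = mex{1,0,0} = 2
G(11) = mex{1,1,0} = 2
G(12) = mex{2,1,1} = 0
G(13) = mex{2,1,1} = 0
G_B(13) = 0.
Combined Grundy value = 1 ⊕ 0 = 1.
A winning move leaves total XOR = 0, i.e. changes one component's Grundy value g to g ⊕ X where X is the current total.
Pile A: need g' = 1⊕1 = 0. Options: 15−1→G=0, 15−2→G=3, 15−3→G=2, 15−5→G=0, 15−8→G=3. Hits: 2.
Pile B: need g' = 0⊕1 = 1. Options: 13−4→G=2, 13−7→G=1, 13−8→G=1. Hits: 2.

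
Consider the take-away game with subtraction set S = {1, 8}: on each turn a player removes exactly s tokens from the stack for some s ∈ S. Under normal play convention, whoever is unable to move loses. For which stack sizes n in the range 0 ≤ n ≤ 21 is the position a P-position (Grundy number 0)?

0, 2, 4, 6, 9, 11, 13, 15, 18, 20

n :  0  1  2  3  4  5  6  7  8  9 10 11 12 13 14 15 16 17 18 19 20 21
G :  0  1  0  1  0  1  0  1  2  0  1  0  1  0  1  0  1  2  0  1  0  1
P-positions are exactly the n with G(n) = 0.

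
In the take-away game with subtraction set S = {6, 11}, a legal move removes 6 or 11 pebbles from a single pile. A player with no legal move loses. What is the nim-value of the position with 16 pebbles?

2

G(0) = 0
G(1) = mex{} = 0
G(2) = mex{} = 0
G(3) = mex{} = 0
G(4) = mex{} = 0
G(5) = mex{} = 0
G(6) = mex{0} = 1
G(7) = mex{0} = 1
G(8) = mex{0} = 1
G(9) = mex{0} = 1
G(10) = mex{0} = 1
G(11) = mex{0,0} = 1
G(12) = mex{1,0} = 2
G(13) = mex{1,0} = 2
G(14) = mex{1,0} = 2
G(15) = mex{1,0} = 2
G(16) = mex{1,0} = 2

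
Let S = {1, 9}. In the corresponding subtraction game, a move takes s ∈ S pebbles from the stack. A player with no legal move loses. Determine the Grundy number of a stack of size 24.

0

n :  0  1  2  3  4  5  6  7  8  9 10 11 12 13 14 15 16 17 18 19 20 21 22 23 24
G :  0  1  0  1  0  1  0  1  0  1  0  1  0  1  0  1  0  1  0  1  0  1  0  1  0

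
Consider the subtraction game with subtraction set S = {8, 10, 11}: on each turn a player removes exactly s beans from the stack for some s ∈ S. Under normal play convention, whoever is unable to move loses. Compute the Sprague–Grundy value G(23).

G(0) = 0
G(1) = mex{} = 0
G(2) = mex{} = 0
G(3) = mex{} = 0
G(4) = mex{} = 0
G(5) = mex{} = 0
G(6) = mex{} = 0
G(7) = mex{} = 0
G(8) = mex{0} = 1
G(9) = mex{0} = 1
G(10) = mex{0,0} = 1
G(11) = mex{0,0,0} = 1
G(12) = mex{0,0,0} = 1
G(13) = mex{0,0,0} = 1
G(14) = mex{0,0,0} = 1
G(15) = mex{0,0,0} = 1
G(16) = mex{1,0,0} = 2
G(17) = mex{1,0,0} = 2
G(18) = mex{1,1,0} = 2
G(19) = mex{1,1,1} = 0
G(20) = mex{1,1,1} = 0
G(21) = mex{1,1,1} = 0
G(22) = mex{1,1,1} = 0
G(23) = mex{1,1,1} = 0

0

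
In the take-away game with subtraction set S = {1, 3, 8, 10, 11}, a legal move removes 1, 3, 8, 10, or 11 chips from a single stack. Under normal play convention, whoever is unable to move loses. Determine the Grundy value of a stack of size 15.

n :  0  1  2  3  4  5  6  7  8  9 10 11 12 13 14 15
G :  0  1  0  1  0  1  0  1  2  3  2  3  2  3  2  3

3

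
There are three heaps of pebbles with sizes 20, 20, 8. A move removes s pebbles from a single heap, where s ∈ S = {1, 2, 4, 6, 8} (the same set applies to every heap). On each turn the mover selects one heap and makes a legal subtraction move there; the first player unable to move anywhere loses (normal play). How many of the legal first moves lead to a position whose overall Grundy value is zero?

3

All heaps use S = {1, 2, 4, 6, 8}:
G(0) = 0
G(1) = mex{0} = 1
G(2) = mex{1,0} = 2
G(3) = mex{2,1} = 0
G(4) = mex{0,2,0} = 1
G(5) = mex{1,0,1} = 2
G(6) = mex{2,1,2,0} = 3
G(7) = mex{3,2,0,1} = 4
G(8) = mex{4,3,1,2,0} = 5
G(9) = mex{5,4,2,0,1} = 3
G(10) = mex{3,5,3,1,2} = 0
G(11) = mex{0,3,4,2,0} = 1
G(12) = mex{1,0,5,3,1} = 2
G(13) = mex{2,1,3,4,2} = 0
G(14) = mex{0,2,0,5,3} = 1
G(15) = mex{1,0,1,3,4} = 2
G(16) = mex{2,1,2,0,5} = 3
G(17) = mex{3,2,0,1,3} = 4
G(18) = mex{4,3,1,2,0} = 5
G(19) = mex{5,4,2,0,1} = 3
G(20) = mex{3,5,3,1,2} = 0
Heap A: G(20) = 0.
Heap B: G(20) = 0.
Heap C: G(8) = 5.
Combined Grundy value = 0 ⊕ 0 ⊕ 5 = 5.
A winning move leaves total XOR = 0, i.e. changes one component's Grundy value g to g ⊕ X where X is the current total.
Heap A: need g' = 0⊕5 = 5. Options: 20−1→G=3, 20−2→G=5, 20−4→G=3, 20−6→G=1, 20−8→G=2. Hits: 1.
Heap B: need g' = 0⊕5 = 5. Options: 20−1→G=3, 20−2→G=5, 20−4→G=3, 20−6→G=1, 20−8→G=2. Hits: 1.
Heap C: need g' = 5⊕5 = 0. Options: 8−1→G=4, 8−2→G=3, 8−4→G=1, 8−6→G=2, 8−8→G=0. Hits: 1.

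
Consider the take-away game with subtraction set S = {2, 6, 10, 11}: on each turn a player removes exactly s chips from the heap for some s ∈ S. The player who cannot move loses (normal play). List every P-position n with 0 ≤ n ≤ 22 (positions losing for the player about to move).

n :  0  1  2  3  4  5  6  7  8  9 10 11 12 13 14 15 16 17 18 19 20 21 22
G :  0  0  1  1  0  0  1  1  0  0  1  1  2  0  3  1  2  0  3  1  2  0  0
P-positions are exactly the n with G(n) = 0.

0, 1, 4, 5, 8, 9, 13, 17, 21, 22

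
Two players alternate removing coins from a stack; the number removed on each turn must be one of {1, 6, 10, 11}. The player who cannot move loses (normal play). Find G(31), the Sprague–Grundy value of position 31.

1

n :  0  1  2  3  4  5  6  7  8  9 10 11 12 13 14 15 16 17 18 19 20 21 22 23 24 25 26 27 28 29 30 31
G :  0  1  0  1  0  1  2  0  1  0  1  2  3  2  3  2  0  1  2  3  2  0  1  0  1  0  1  2  0  1  0  1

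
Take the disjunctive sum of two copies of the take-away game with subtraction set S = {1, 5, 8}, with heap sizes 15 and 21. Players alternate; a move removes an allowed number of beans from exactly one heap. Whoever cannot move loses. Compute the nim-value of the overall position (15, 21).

All heaps use S = {1, 5, 8}:
n :  0  1  2  3  4  5  6  7  8  9 10 11 12 13 14 15 16 17 18 19 20 21
G :  0  1  0  1  0  1  0  1  2  3  2  3  2  0  1  0  1  0  1  0  1  2
Heap A: G(15) = 0.
Heap B: G(21) = 2.
Combined Grundy value = 0 ⊕ 2 = 2.

2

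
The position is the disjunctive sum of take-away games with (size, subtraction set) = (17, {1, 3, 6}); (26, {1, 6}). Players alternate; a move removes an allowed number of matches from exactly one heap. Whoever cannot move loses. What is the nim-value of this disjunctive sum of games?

Heap A, S = {1, 3, 6}:
G(0) = 0
G(1) = mex{0} = 1
G(2) = mex{1} = 0
G(3) = mex{0,0} = 1
G(4) = mex{1,1} = 0
G(5) = mex{0,0} = 1
G(6) = mex{1,1,0} = 2
G(7) = mex{2,0,1} = 3
G(8) = mex{3,1,0} = 2
G(9) = mex{2,2,1} = 0
G(10) = mex{0,3,0} = 1
G(11) = mex{1,2,1} = 0
G(12) = mex{0,0,2} = 1
G(13) = mex{1,1,3} = 0
G(14) = mex{0,0,2} = 1
G(15) = mex{1,1,0} = 2
G(16) = mex{2,0,1} = 3
G(17) = mex{3,1,0} = 2
G_A(17) = 2.
Heap B, S = {1, 6}:
G(0) = 0
G(1) = mex{0} = 1
G(2) = mex{1} = 0
G(3) = mex{0} = 1
G(4) = mex{1} = 0
G(5) = mex{0} = 1
G(6) = mex{1,0} = 2
G(7) = mex{2,1} = 0
G(8) = mex{0,0} = 1
G(9) = mex{1,1} = 0
G(10) = mex{0,0} = 1
G(11) = mex{1,1} = 0
G(12) = mex{0,2} = 1
G(13) = mex{1,0} = 2
G(14) = mex{2,1} = 0
G(15) = mex{0,0} = 1
G(16) = mex{1,1} = 0
G(17) = mex{0,0} = 1
G(18) = mex{1,1} = 0
G(19) = mex{0,2} = 1
G(20) = mex{1,0} = 2
G(21) = mex{2,1} = 0
G(22) = mex{0,0} = 1
G(23) = mex{1,1} = 0
G(24) = mex{0,0} = 1
G(25) = mex{1,1} = 0
G(26) = mex{0,2} = 1
G_B(26) = 1.
Combined Grundy value = 2 ⊕ 1 = 3.

3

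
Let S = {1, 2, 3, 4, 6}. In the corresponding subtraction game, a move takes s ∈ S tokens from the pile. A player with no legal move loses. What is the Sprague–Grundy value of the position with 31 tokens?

1

G(0) = 0
G(1) = mex{0} = 1
G(2) = mex{1,0} = 2
G(3) = mex{2,1,0} = 3
G(4) = mex{3,2,1,0} = 4
G(5) = mex{4,3,2,1} = 0
G(6) = mex{0,4,3,2,0} = 1
G(7) = mex{1,0,4,3,1} = 2
G(8) = mex{2,1,0,4,2} = 3
G(9) = mex{3,2,1,0,3} = 4
G(10) = mex{4,3,2,1,4} = 0
G(11) = mex{0,4,3,2,0} = 1
G(12) = mex{1,0,4,3,1} = 2
G(13) = mex{2,1,0,4,2} = 3
G(14) = mex{3,2,1,0,3} = 4
G(15) = mex{4,3,2,1,4} = 0
G(16) = mex{0,4,3,2,0} = 1
G(17) = mex{1,0,4,3,1} = 2
G(18) = mex{2,1,0,4,2} = 3
G(19) = mex{3,2,1,0,3} = 4
G(20) = mex{4,3,2,1,4} = 0
G(21) = mex{0,4,3,2,0} = 1
G(22) = mex{1,0,4,3,1} = 2
G(23) = mex{2,1,0,4,2} = 3
G(24) = mex{3,2,1,0,3} = 4
G(25) = mex{4,3,2,1,4} = 0
G(26) = mex{0,4,3,2,0} = 1
G(27) = mex{1,0,4,3,1} = 2
G(28) = mex{2,1,0,4,2} = 3
G(29) = mex{3,2,1,0,3} = 4
G(30) = mex{4,3,2,1,4} = 0
G(31) = mex{0,4,3,2,0} = 1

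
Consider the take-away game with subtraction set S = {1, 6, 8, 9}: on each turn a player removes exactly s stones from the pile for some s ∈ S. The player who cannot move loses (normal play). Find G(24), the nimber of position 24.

G(0) = 0
G(1) = mex{0} = 1
G(2) = mex{1} = 0
G(3) = mex{0} = 1
G(4) = mex{1} = 0
G(5) = mex{0} = 1
G(6) = mex{1,0} = 2
G(7) = mex{2,1} = 0
G(8) = mex{0,0,0} = 1
G(9) = mex{1,1,1,0} = 2
G(10) = mex{2,0,0,1} = 3
G(11) = mex{3,1,1,0} = 2
G(12) = mex{2,2,0,1} = 3
G(13) = mex{3,0,1,0} = 2
G(14) = mex{2,1,2,1} = 0
G(15) = mex{0,2,0,2} = 1
G(16) = mex{1,3,1,0} = 2
G(17) = mex{2,2,2,1} = 0
G(18) = mex{0,3,3,2} = 1
G(19) = mex{1,2,2,3} = 0
G(20) = mex{0,0,3,2} = 1
G(21) = mex{1,1,2,3} = 0
G(22) = mex{0,2,0,2} = 1
G(23) = mex{1,0,1,0} = 2
G(24) = mex{2,1,2,1} = 0

0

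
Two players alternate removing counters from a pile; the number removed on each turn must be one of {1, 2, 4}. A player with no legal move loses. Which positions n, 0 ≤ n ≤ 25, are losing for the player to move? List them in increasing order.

0, 3, 6, 9, 12, 15, 18, 21, 24

G(0) = 0
G(1) = mex{0} = 1
G(2) = mex{1,0} = 2
G(3) = mex{2,1} = 0
G(4) = mex{0,2,0} = 1
G(5) = mex{1,0,1} = 2
G(6) = mex{2,1,2} = 0
G(7) = mex{0,2,0} = 1
G(8) = mex{1,0,1} = 2
G(9) = mex{2,1,2} = 0
G(10) = mex{0,2,0} = 1
G(11) = mex{1,0,1} = 2
G(12) = mex{2,1,2} = 0
G(13) = mex{0,2,0} = 1
G(14) = mex{1,0,1} = 2
G(15) = mex{2,1,2} = 0
G(16) = mex{0,2,0} = 1
G(17) = mex{1,0,1} = 2
G(18) = mex{2,1,2} = 0
G(19) = mex{0,2,0} = 1
G(20) = mex{1,0,1} = 2
G(21) = mex{2,1,2} = 0
G(22) = mex{0,2,0} = 1
G(23) = mex{1,0,1} = 2
G(24) = mex{2,1,2} = 0
G(25) = mex{0,2,0} = 1
P-positions are exactly the n with G(n) = 0.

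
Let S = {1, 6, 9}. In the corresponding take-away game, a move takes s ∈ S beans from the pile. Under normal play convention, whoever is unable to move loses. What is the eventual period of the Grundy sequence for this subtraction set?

G(0) = 0
G(1) = mex{0} = 1
G(2) = mex{1} = 0
G(3) = mex{0} = 1
G(4) = mex{1} = 0
G(5) = mex{0} = 1
G(6) = mex{1,0} = 2
G(7) = mex{2,1} = 0
G(8) = mex{0,0} = 1
G(9) = mex{1,1,0} = 2
G(10) = mex{2,0,1} = 3
G(11) = mex{3,1,0} = 2
G(12) = mex{2,2,1} = 0
G(13) = mex{0,0,0} = 1
G(14) = mex{1,1,1} = 0
G(15) = mex{0,2,2} = 1
G(16) = mex{1,3,0} = 2
G(17) = mex{2,2,1} = 0
G(18) = mex{0,0,2} = 1
G(19) = mex{1,1,3} = 0
G(20) = mex{0,0,2} = 1
G(21) = mex{1,1,0} = 2
G(22) = mex{2,2,1} = 0
G(23) = mex{0,0,0} = 1
G(24) = mex{1,1,1} = 0
G(25) = mex{0,0,2} = 1
G(26) = mex{1,1,0} = 2
From n = 11 onward G(n+5) = G(n); since this holds over max(S) = 9 consecutive positions the period is 5 (pre-period 11).

5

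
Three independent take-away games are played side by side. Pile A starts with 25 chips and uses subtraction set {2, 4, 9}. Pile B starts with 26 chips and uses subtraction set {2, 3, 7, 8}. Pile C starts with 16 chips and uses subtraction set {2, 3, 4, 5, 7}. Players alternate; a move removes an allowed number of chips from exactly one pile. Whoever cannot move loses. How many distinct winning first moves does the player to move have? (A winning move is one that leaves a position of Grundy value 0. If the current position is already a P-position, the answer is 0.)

1

Pile A, S = {2, 4, 9}:
n :  0  1  2  3  4  5  6  7  8  9 10 11 12 13 14 15 16 17 18 19 20 21 22 23 24 25
G :  0  0  1  1  2  2  0  0  1  1  2  2  0  0  1  1  2  2  0  0  1  1  2  2  0  0
G_A(25) = 0.
Pile B, S = {2, 3, 7, 8}:
n :  0  1  2  3  4  5  6  7  8  9 10 11 12 13 14 15 16 17 18 19 20 21 22 23 24 25 26
G :  0  0  1  1  2  0  0  1  1  2  0  0  1  1  2  0  0  1  1  2  0  0  1  1  2  0  0
G_B(26) = 0.
Pile C, S = {2, 3, 4, 5, 7}:
G(0) = 0
G(1) = mex{} = 0
G(2) = mex{0} = 1
G(3) = mex{0,0} = 1
G(4) = mex{1,0,0} = 2
G(5) = mex{1,1,0,0} = 2
G(6) = mex{2,1,1,0} = 3
G(7) = mex{2,2,1,1,0} = 3
G(8) = mex{3,2,2,1,0} = 4
G(9) = mex{3,3,2,2,1} = 0
G(10) = mex{4,3,3,2,1} = 0
G(11) = mex{0,4,3,3,2} = 1
G(12) = mex{0,0,4,3,2} = 1
G(13) = mex{1,0,0,4,3} = 2
G(14) = mex{1,1,0,0,3} = 2
G(15) = mex{2,1,1,0,4} = 3
G(16) = mex{2,2,1,1,0} = 3
G_C(16) = 3.
Combined Grundy value = 0 ⊕ 0 ⊕ 3 = 3.
A winning move leaves total XOR = 0, i.e. changes one component's Grundy value g to g ⊕ X where X is the current total.
Pile A: need g' = 0⊕3 = 3. Options: 25−2→G=2, 25−4→G=1, 25−9→G=2. Hits: 0.
Pile B: need g' = 0⊕3 = 3. Options: 26−2→G=2, 26−3→G=1, 26−7→G=2, 26−8→G=1. Hits: 0.
Pile C: need g' = 3⊕3 = 0. Options: 16−2→G=2, 16−3→G=2, 16−4→G=1, 16−5→G=1, 16−7→G=0. Hits: 1.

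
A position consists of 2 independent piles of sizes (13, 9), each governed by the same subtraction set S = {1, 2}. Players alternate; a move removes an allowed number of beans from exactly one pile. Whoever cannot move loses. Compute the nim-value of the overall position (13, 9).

1

All piles use S = {1, 2}:
n :  0  1  2  3  4  5  6  7  8  9 10 11 12 13
G :  0  1  2  0  1  2  0  1  2  0  1  2  0  1
Pile A: G(13) = 1.
Pile B: G(9) = 0.
Combined Grundy value = 1 ⊕ 0 = 1.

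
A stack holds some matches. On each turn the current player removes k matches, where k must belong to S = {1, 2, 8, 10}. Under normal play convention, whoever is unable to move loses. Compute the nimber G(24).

G(0) = 0
G(1) = mex{0} = 1
G(2) = mex{1,0} = 2
G(3) = mex{2,1} = 0
G(4) = mex{0,2} = 1
G(5) = mex{1,0} = 2
G(6) = mex{2,1} = 0
G(7) = mex{0,2} = 1
G(8) = mex{1,0,0} = 2
G(9) = mex{2,1,1} = 0
G(10) = mex{0,2,2,0} = 1
G(11) = mex{1,0,0,1} = 2
G(12) = mex{2,1,1,2} = 0
G(13) = mex{0,2,2,0} = 1
G(14) = mex{1,0,0,1} = 2
G(15) = mex{2,1,1,2} = 0
G(16) = mex{0,2,2,0} = 1
G(17) = mex{1,0,0,1} = 2
G(18) = mex{2,1,1,2} = 0
G(19) = mex{0,2,2,0} = 1
G(20) = mex{1,0,0,1} = 2
G(21) = mex{2,1,1,2} = 0
G(22) = mex{0,2,2,0} = 1
G(23) = mex{1,0,0,1} = 2
G(24) = mex{2,1,1,2} = 0

0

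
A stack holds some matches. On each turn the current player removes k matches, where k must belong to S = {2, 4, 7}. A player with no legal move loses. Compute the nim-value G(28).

G(0) = 0
G(1) = mex{} = 0
G(2) = mex{0} = 1
G(3) = mex{0} = 1
G(4) = mex{1,0} = 2
G(5) = mex{1,0} = 2
G(6) = mex{2,1} = 0
G(7) = mex{2,1,0} = 3
G(8) = mex{0,2,0} = 1
G(9) = mex{3,2,1} = 0
G(10) = mex{1,0,1} = 2
G(11) = mex{0,3,2} = 1
G(12) = mex{2,1,2} = 0
G(13) = mex{1,0,0} = 2
G(14) = mex{0,2,3} = 1
G(15) = mex{2,1,1} = 0
G(16) = mex{1,0,0} = 2
G(17) = mex{0,2,2} = 1
G(18) = mex{2,1,1} = 0
G(19) = mex{1,0,0} = 2
G(20) = mex{0,2,2} = 1
G(21) = mex{2,1,1} = 0
G(22) = mex{1,0,0} = 2
G(23) = mex{0,2,2} = 1
G(24) = mex{2,1,1} = 0
G(25) = mex{1,0,0} = 2
G(26) = mex{0,2,2} = 1
G(27) = mex{2,1,1} = 0
G(28) = mex{1,0,0} = 2

2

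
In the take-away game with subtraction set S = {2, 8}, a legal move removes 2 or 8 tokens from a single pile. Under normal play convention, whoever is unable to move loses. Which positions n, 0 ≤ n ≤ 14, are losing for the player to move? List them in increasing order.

0, 1, 4, 5, 10, 11, 14

n :  0  1  2  3  4  5  6  7  8  9 10 11 12 13 14
G :  0  0  1  1  0  0  1  1  2  2  0  0  1  1  0
P-positions are exactly the n with G(n) = 0.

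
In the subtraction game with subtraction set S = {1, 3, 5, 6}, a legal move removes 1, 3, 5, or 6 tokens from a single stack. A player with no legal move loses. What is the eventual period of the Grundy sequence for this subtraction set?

G(0) = 0
G(1) = mex{0} = 1
G(2) = mex{1} = 0
G(3) = mex{0,0} = 1
G(4) = mex{1,1} = 0
G(5) = mex{0,0,0} = 1
G(6) = mex{1,1,1,0} = 2
G(7) = mex{2,0,0,1} = 3
G(8) = mex{3,1,1,0} = 2
G(9) = mex{2,2,0,1} = 3
G(10) = mex{3,3,1,0} = 2
G(11) = mex{2,2,2,1} = 0
G(12) = mex{0,3,3,2} = 1
G(13) = mex{1,2,2,3} = 0
G(14) = mex{0,0,3,2} = 1
G(15) = mex{1,1,2,3} = 0
G(16) = mex{0,0,0,2} = 1
G(17) = mex{1,1,1,0} = 2
G(18) = mex{2,0,0,1} = 3
G(19) = mex{3,1,1,0} = 2
G(20) = mex{2,2,0,1} = 3
G(21) = mex{3,3,1,0} = 2
G(22) = mex{2,2,2,1} = 0
G(23) = mex{0,3,3,2} = 1
G(n+11) = G(n) holds for n = 0,…,5 (a full window of length max(S) = 6), so the sequence is purely periodic with period 11.

11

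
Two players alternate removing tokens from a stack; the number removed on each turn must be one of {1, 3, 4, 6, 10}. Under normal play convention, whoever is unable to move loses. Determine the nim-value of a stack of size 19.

3

n :  0  1  2  3  4  5  6  7  8  9 10 11 12 13 14 15 16 17 18 19
G :  0  1  0  1  2  3  2  0  1  0  1  2  3  2  0  1  0  1  2  3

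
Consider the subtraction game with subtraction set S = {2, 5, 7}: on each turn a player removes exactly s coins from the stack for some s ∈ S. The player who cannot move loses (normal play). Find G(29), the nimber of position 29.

3

G(0) = 0
G(1) = mex{} = 0
G(2) = mex{0} = 1
G(3) = mex{0} = 1
G(4) = mex{1} = 0
G(5) = mex{1,0} = 2
G(6) = mex{0,0} = 1
G(7) = mex{2,1,0} = 3
G(8) = mex{1,1,0} = 2
G(9) = mex{3,0,1} = 2
G(10) = mex{2,2,1} = 0
G(11) = mex{2,1,0} = 3
G(12) = mex{0,3,2} = 1
G(13) = mex{3,2,1} = 0
G(14) = mex{1,2,3} = 0
G(15) = mex{0,0,2} = 1
G(16) = mex{0,3,2} = 1
G(17) = mex{1,1,0} = 2
G(18) = mex{1,0,3} = 2
G(19) = mex{2,0,1} = 3
G(20) = mex{2,1,0} = 3
G(21) = mex{3,1,0} = 2
G(22) = mex{3,2,1} = 0
G(23) = mex{2,2,1} = 0
G(24) = mex{0,3,2} = 1
G(25) = mex{0,3,2} = 1
G(26) = mex{1,2,3} = 0
G(27) = mex{1,0,3} = 2
G(28) = mex{0,0,2} = 1
G(29) = mex{2,1,0} = 3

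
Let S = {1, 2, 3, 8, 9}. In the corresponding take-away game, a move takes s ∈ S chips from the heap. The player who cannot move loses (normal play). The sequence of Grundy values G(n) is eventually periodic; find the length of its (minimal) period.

n :  0  1  2  3  4  5  6  7  8  9 10 11 12 13 14 15 16 17 18 19 20 21
G :  0  1  2  3  0  1  2  3  4  5  0  1  2  3  0  1  2  3  4  5  0  1
G(n+10) = G(n) holds for n = 0,…,8 (a full window of length max(S) = 9), so the sequence is purely periodic with period 10.

10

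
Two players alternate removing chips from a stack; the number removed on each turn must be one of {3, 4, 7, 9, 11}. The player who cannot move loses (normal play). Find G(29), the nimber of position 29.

0

n :  0  1  2  3  4  5  6  7  8  9 10 11 12 13 14 15 16 17 18 19 20 21 22 23 24 25 26 27 28 29
G :  0  0  0  1  1  1  2  2  2  3  3  3  4  4  0  0  0  1  1  1  2  2  2  3  3  3  4  4  0  0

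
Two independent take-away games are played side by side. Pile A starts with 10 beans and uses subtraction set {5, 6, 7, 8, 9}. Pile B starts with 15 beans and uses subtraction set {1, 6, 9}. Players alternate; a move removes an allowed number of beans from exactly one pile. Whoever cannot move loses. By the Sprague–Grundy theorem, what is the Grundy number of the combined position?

3

Pile A, S = {5, 6, 7, 8, 9}:
n :  0  1  2  3  4  5  6  7  8  9 10
G :  0  0  0  0  0  1  1  1  1  1  2
G_A(10) = 2.
Pile B, S = {1, 6, 9}:
G(0) = 0
G(1) = mex{0} = 1
G(2) = mex{1} = 0
G(3) = mex{0} = 1
G(4) = mex{1} = 0
G(5) = mex{0} = 1
G(6) = mex{1,0} = 2
G(7) = mex{2,1} = 0
G(8) = mex{0,0} = 1
G(9) = mex{1,1,0} = 2
G(10) = mex{2,0,1} = 3
G(11) = mex{3,1,0} = 2
G(12) = mex{2,2,1} = 0
G(13) = mex{0,0,0} = 1
G(14) = mex{1,1,1} = 0
G(15) = mex{0,2,2} = 1
G_B(15) = 1.
Combined Grundy value = 2 ⊕ 1 = 3.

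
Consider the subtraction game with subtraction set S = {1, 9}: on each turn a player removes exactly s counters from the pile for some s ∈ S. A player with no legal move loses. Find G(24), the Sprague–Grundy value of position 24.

0

G(0) = 0
G(1) = mex{0} = 1
G(2) = mex{1} = 0
G(3) = mex{0} = 1
G(4) = mex{1} = 0
G(5) = mex{0} = 1
G(6) = mex{1} = 0
G(7) = mex{0} = 1
G(8) = mex{1} = 0
G(9) = mex{0,0} = 1
G(10) = mex{1,1} = 0
G(11) = mex{0,0} = 1
G(12) = mex{1,1} = 0
G(13) = mex{0,0} = 1
G(14) = mex{1,1} = 0
G(15) = mex{0,0} = 1
G(16) = mex{1,1} = 0
G(17) = mex{0,0} = 1
G(18) = mex{1,1} = 0
G(19) = mex{0,0} = 1
G(20) = mex{1,1} = 0
G(21) = mex{0,0} = 1
G(22) = mex{1,1} = 0
G(23) = mex{0,0} = 1
G(24) = mex{1,1} = 0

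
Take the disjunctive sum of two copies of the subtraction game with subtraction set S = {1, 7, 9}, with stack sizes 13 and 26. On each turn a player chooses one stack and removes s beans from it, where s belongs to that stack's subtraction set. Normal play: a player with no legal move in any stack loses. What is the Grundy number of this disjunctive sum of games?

All stacks use S = {1, 7, 9}:
G(0) = 0
G(1) = mex{0} = 1
G(2) = mex{1} = 0
G(3) = mex{0} = 1
G(4) = mex{1} = 0
G(5) = mex{0} = 1
G(6) = mex{1} = 0
G(7) = mex{0,0} = 1
G(8) = mex{1,1} = 0
G(9) = mex{0,0,0} = 1
G(10) = mex{1,1,1} = 0
G(11) = mex{0,0,0} = 1
G(12) = mex{1,1,1} = 0
G(13) = mex{0,0,0} = 1
G(14) = mex{1,1,1} = 0
G(15) = mex{0,0,0} = 1
G(16) = mex{1,1,1} = 0
G(17) = mex{0,0,0} = 1
G(18) = mex{1,1,1} = 0
G(19) = mex{0,0,0} = 1
G(20) = mex{1,1,1} = 0
G(21) = mex{0,0,0} = 1
G(22) = mex{1,1,1} = 0
G(23) = mex{0,0,0} = 1
G(24) = mex{1,1,1} = 0
G(25) = mex{0,0,0} = 1
G(26) = mex{1,1,1} = 0
Stack A: G(13) = 1.
Stack B: G(26) = 0.
Combined Grundy value = 1 ⊕ 0 = 1.

1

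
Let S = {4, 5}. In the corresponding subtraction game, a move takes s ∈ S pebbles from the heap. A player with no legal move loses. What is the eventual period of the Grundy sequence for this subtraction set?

9

G(0) = 0
G(1) = mex{} = 0
G(2) = mex{} = 0
G(3) = mex{} = 0
G(4) = mex{0} = 1
G(5) = mex{0,0} = 1
G(6) = mex{0,0} = 1
G(7) = mex{0,0} = 1
G(8) = mex{1,0} = 2
G(9) = mex{1,1} = 0
G(10) = mex{1,1} = 0
G(11) = mex{1,1} = 0
G(12) = mex{2,1} = 0
G(13) = mex{0,2} = 1
G(14) = mex{0,0} = 1
G(15) = mex{0,0} = 1
G(16) = mex{0,0} = 1
G(17) = mex{1,0} = 2
G(18) = mex{1,1} = 0
G(19) = mex{1,1} = 0
G(n+9) = G(n) holds for n = 0,…,4 (a full window of length max(S) = 5), so the sequence is purely periodic with period 9.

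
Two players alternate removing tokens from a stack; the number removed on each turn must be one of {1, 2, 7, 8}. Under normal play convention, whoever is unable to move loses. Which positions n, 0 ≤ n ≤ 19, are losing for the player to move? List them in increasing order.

n :  0  1  2  3  4  5  6  7  8  9 10 11 12 13 14 15 16 17 18 19
G :  0  1  2  0  1  2  0  1  2  0  1  2  0  1  2  0  1  2  0  1
P-positions are exactly the n with G(n) = 0.

0, 3, 6, 9, 12, 15, 18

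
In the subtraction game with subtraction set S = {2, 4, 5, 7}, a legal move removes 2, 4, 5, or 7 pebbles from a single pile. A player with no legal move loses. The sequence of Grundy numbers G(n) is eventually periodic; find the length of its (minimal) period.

n :  0  1  2  3  4  5  6  7  8  9 10 11 12 13 14 15 16 17 18 19
G :  0  0  1  1  2  2  3  3  4  0  0  1  1  2  2  3  3  4  0  0
G(n+9) = G(n) holds for n = 0,…,6 (a full window of length max(S) = 7), so the sequence is purely periodic with period 9.

9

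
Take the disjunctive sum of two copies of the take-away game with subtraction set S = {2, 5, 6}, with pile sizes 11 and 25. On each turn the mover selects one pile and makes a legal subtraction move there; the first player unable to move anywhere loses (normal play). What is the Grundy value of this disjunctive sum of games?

All piles use S = {2, 5, 6}:
G(0) = 0
G(1) = mex{} = 0
G(2) = mex{0} = 1
G(3) = mex{0} = 1
G(4) = mex{1} = 0
G(5) = mex{1,0} = 2
G(6) = mex{0,0,0} = 1
G(7) = mex{2,1,0} = 3
G(8) = mex{1,1,1} = 0
G(9) = mex{3,0,1} = 2
G(10) = mex{0,2,0} = 1
G(11) = mex{2,1,2} = 0
G(12) = mex{1,3,1} = 0
G(13) = mex{0,0,3} = 1
G(14) = mex{0,2,0} = 1
G(15) = mex{1,1,2} = 0
G(16) = mex{1,0,1} = 2
G(17) = mex{0,0,0} = 1
G(18) = mex{2,1,0} = 3
G(19) = mex{1,1,1} = 0
G(20) = mex{3,0,1} = 2
G(21) = mex{0,2,0} = 1
G(22) = mex{2,1,2} = 0
G(23) = mex{1,3,1} = 0
G(24) = mex{0,0,3} = 1
G(25) = mex{0,2,0} = 1
Pile A: G(11) = 0.
Pile B: G(25) = 1.
Combined Grundy value = 0 ⊕ 1 = 1.

1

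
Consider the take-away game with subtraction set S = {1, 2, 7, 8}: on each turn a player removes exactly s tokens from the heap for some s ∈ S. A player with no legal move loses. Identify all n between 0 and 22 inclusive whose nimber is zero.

0, 3, 6, 9, 12, 15, 18, 21

n :  0  1  2  3  4  5  6  7  8  9 10 11 12 13 14 15 16 17 18 19 20 21 22
G :  0  1  2  0  1  2  0  1  2  0  1  2  0  1  2  0  1  2  0  1  2  0  1
P-positions are exactly the n with G(n) = 0.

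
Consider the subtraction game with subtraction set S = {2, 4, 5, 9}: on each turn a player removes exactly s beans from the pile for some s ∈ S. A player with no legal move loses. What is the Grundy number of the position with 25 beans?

n :  0  1  2  3  4  5  6  7  8  9 10 11 12 13 14 15 16 17 18 19 20 21 22 23 24 25
G :  0  0  1  1  2  2  3  0  0  1  1  2  2  3  0  0  1  1  2  2  3  0  0  1  1  2

2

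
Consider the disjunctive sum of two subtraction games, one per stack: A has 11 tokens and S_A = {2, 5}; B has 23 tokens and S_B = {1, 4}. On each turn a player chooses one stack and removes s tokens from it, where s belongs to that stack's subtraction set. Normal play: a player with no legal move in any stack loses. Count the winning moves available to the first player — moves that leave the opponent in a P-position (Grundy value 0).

Stack A, S = {2, 5}:
n :  0  1  2  3  4  5  6  7  8  9 10 11
G :  0  0  1  1  0  2  1  0  0  1  1  0
G_A(11) = 0.
Stack B, S = {1, 4}:
G(0) = 0
G(1) = mex{0} = 1
G(2) = mex{1} = 0
G(3) = mex{0} = 1
G(4) = mex{1,0} = 2
G(5) = mex{2,1} = 0
G(6) = mex{0,0} = 1
G(7) = mex{1,1} = 0
G(8) = mex{0,2} = 1
G(9) = mex{1,0} = 2
G(10) = mex{2,1} = 0
G(11) = mex{0,0} = 1
G(12) = mex{1,1} = 0
G(13) = mex{0,2} = 1
G(14) = mex{1,0} = 2
G(15) = mex{2,1} = 0
G(16) = mex{0,0} = 1
G(17) = mex{1,1} = 0
G(18) = mex{0,2} = 1
G(19) = mex{1,0} = 2
G(20) = mex{2,1} = 0
G(21) = mex{0,0} = 1
G(22) = mex{1,1} = 0
G(23) = mex{0,2} = 1
G_B(23) = 1.
Combined Grundy value = 0 ⊕ 1 = 1.
A winning move leaves total XOR = 0, i.e. changes one component's Grundy value g to g ⊕ X where X is the current total.
Stack A: need g' = 0⊕1 = 1. Options: 11−2→G=1, 11−5→G=1. Hits: 2.
Stack B: need g' = 1⊕1 = 0. Options: 23−1→G=0, 23−4→G=2. Hits: 1.

3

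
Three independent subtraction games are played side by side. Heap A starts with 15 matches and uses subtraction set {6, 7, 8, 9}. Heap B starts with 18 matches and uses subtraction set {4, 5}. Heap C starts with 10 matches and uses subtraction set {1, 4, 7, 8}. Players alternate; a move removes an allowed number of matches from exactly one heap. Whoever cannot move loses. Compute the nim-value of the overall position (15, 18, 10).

Heap A, S = {6, 7, 8, 9}:
G(0) = 0
G(1) = mex{} = 0
G(2) = mex{} = 0
G(3) = mex{} = 0
G(4) = mex{} = 0
G(5) = mex{} = 0
G(6) = mex{0} = 1
G(7) = mex{0,0} = 1
G(8) = mex{0,0,0} = 1
G(9) = mex{0,0,0,0} = 1
G(10) = mex{0,0,0,0} = 1
G(11) = mex{0,0,0,0} = 1
G(12) = mex{1,0,0,0} = 2
G(13) = mex{1,1,0,0} = 2
G(14) = mex{1,1,1,0} = 2
G(15) = mex{1,1,1,1} = 0
G_A(15) = 0.
Heap B, S = {4, 5}:
n :  0  1  2  3  4  5  6  7  8  9 10 11 12 13 14 15 16 17 18
G :  0  0  0  0  1  1  1  1  2  0  0  0  0  1  1  1  1  2  0
G_B(18) = 0.
Heap C, S = {1, 4, 7, 8}:
n :  0  1  2  3  4  5  6  7  8  9 10
G :  0  1  0  1  2  0  1  2  3  2  3
G_C(10) = 3.
Combined Grundy value = 0 ⊕ 0 ⊕ 3 = 3.

3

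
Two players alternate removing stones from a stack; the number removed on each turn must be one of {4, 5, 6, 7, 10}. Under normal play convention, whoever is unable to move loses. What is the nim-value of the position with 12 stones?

n :  0  1  2  3  4  5  6  7  8  9 10 11 12
G :  0  0  0  0  1  1  1  1  2  2  2  2  3

3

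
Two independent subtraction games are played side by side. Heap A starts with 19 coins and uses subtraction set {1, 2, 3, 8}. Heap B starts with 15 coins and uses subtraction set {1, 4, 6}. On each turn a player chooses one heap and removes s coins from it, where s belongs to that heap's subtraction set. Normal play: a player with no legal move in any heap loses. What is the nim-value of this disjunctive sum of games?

Heap A, S = {1, 2, 3, 8}:
n :  0  1  2  3  4  5  6  7  8  9 10 11 12 13 14 15 16 17 18 19
G :  0  1  2  3  0  1  2  3  4  0  1  2  3  0  1  2  3  4  0  1
G_A(19) = 1.
Heap B, S = {1, 4, 6}:
n :  0  1  2  3  4  5  6  7  8  9 10 11 12 13 14 15
G :  0  1  0  1  2  0  1  0  1  2  0  1  0  1  2  0
G_B(15) = 0.
Combined Grundy value = 1 ⊕ 0 = 1.

1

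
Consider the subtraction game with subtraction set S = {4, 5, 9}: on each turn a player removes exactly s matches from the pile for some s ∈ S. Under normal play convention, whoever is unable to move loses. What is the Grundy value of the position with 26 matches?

0

n :  0  1  2  3  4  5  6  7  8  9 10 11 12 13 14 15 16 17 18 19 20 21 22 23 24 25 26
G :  0  0  0  0  1  1  1  1  2  2  2  2  3  0  0  0  0  1  1  1  1  2  2  2  2  3  0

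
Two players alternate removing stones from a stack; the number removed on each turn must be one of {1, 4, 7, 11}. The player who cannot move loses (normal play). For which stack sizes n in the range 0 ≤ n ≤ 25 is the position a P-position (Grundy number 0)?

G(0) = 0
G(1) = mex{0} = 1
G(2) = mex{1} = 0
G(3) = mex{0} = 1
G(4) = mex{1,0} = 2
G(5) = mex{2,1} = 0
G(6) = mex{0,0} = 1
G(7) = mex{1,1,0} = 2
G(8) = mex{2,2,1} = 0
G(9) = mex{0,0,0} = 1
G(10) = mex{1,1,1} = 0
G(11) = mex{0,2,2,0} = 1
G(12) = mex{1,0,0,1} = 2
G(13) = mex{2,1,1,0} = 3
G(14) = mex{3,0,2,1} = 4
G(15) = mex{4,1,0,2} = 3
G(16) = mex{3,2,1,0} = 4
G(17) = mex{4,3,0,1} = 2
G(18) = mex{2,4,1,2} = 0
G(19) = mex{0,3,2,0} = 1
G(20) = mex{1,4,3,1} = 0
G(21) = mex{0,2,4,0} = 1
G(22) = mex{1,0,3,1} = 2
G(23) = mex{2,1,4,2} = 0
G(24) = mex{0,0,2,3} = 1
G(25) = mex{1,1,0,4} = 2
P-positions are exactly the n with G(n) = 0.

0, 2, 5, 8, 10, 18, 20, 23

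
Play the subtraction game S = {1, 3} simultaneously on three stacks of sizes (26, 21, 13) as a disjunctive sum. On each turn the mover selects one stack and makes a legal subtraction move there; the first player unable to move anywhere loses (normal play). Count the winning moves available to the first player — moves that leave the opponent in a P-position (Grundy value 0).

0

All stacks use S = {1, 3}:
G(0) = 0
G(1) = mex{0} = 1
G(2) = mex{1} = 0
G(3) = mex{0,0} = 1
G(4) = mex{1,1} = 0
G(5) = mex{0,0} = 1
G(6) = mex{1,1} = 0
G(7) = mex{0,0} = 1
G(8) = mex{1,1} = 0
G(9) = mex{0,0} = 1
G(10) = mex{1,1} = 0
G(11) = mex{0,0} = 1
G(12) = mex{1,1} = 0
G(13) = mex{0,0} = 1
G(14) = mex{1,1} = 0
G(15) = mex{0,0} = 1
G(16) = mex{1,1} = 0
G(17) = mex{0,0} = 1
G(18) = mex{1,1} = 0
G(19) = mex{0,0} = 1
G(20) = mex{1,1} = 0
G(21) = mex{0,0} = 1
G(22) = mex{1,1} = 0
G(23) = mex{0,0} = 1
G(24) = mex{1,1} = 0
G(25) = mex{0,0} = 1
G(26) = mex{1,1} = 0
Stack A: G(26) = 0.
Stack B: G(21) = 1.
Stack C: G(13) = 1.
Combined Grundy value = 0 ⊕ 1 ⊕ 1 = 0.
A winning move leaves total XOR = 0, i.e. changes one component's Grundy value g to g ⊕ X where X is the current total.
Stack A: target g' = 0⊕0 = 0, but every legal move changes the Grundy value (mex property), so 0 moves.
Stack B: target g' = 1⊕0 = 1, but every legal move changes the Grundy value (mex property), so 0 moves.
Stack C: target g' = 1⊕0 = 1, but every legal move changes the Grundy value (mex property), so 0 moves.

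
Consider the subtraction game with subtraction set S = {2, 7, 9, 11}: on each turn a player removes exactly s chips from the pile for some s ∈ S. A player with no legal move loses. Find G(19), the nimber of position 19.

G(0) = 0
G(1) = mex{} = 0
G(2) = mex{0} = 1
G(3) = mex{0} = 1
G(4) = mex{1} = 0
G(5) = mex{1} = 0
G(6) = mex{0} = 1
G(7) = mex{0,0} = 1
G(8) = mex{1,0} = 2
G(9) = mex{1,1,0} = 2
G(10) = mex{2,1,0} = 3
G(11) = mex{2,0,1,0} = 3
G(12) = mex{3,0,1,0} = 2
G(13) = mex{3,1,0,1} = 2
G(14) = mex{2,1,0,1} = 3
G(15) = mex{2,2,1,0} = 3
G(16) = mex{3,2,1,0} = 4
G(17) = mex{3,3,2,1} = 0
G(18) = mex{4,3,2,1} = 0
G(19) = mex{0,2,3,2} = 1

1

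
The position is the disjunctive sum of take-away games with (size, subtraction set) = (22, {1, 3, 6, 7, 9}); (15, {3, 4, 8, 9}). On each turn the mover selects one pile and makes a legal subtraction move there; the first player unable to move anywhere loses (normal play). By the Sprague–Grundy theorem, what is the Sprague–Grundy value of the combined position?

3

Pile A, S = {1, 3, 6, 7, 9}:
G(0) = 0
G(1) = mex{0} = 1
G(2) = mex{1} = 0
G(3) = mex{0,0} = 1
G(4) = mex{1,1} = 0
G(5) = mex{0,0} = 1
G(6) = mex{1,1,0} = 2
G(7) = mex{2,0,1,0} = 3
G(8) = mex{3,1,0,1} = 2
G(9) = mex{2,2,1,0,0} = 3
G(10) = mex{3,3,0,1,1} = 2
G(11) = mex{2,2,1,0,0} = 3
G(12) = mex{3,3,2,1,1} = 0
G(13) = mex{0,2,3,2,0} = 1
G(14) = mex{1,3,2,3,1} = 0
G(15) = mex{0,0,3,2,2} = 1
G(16) = mex{1,1,2,3,3} = 0
G(17) = mex{0,0,3,2,2} = 1
G(18) = mex{1,1,0,3,3} = 2
G(19) = mex{2,0,1,0,2} = 3
G(20) = mex{3,1,0,1,3} = 2
G(21) = mex{2,2,1,0,0} = 3
G(22) = mex{3,3,0,1,1} = 2
G_A(22) = 2.
Pile B, S = {3, 4, 8, 9}:
G(0) = 0
G(1) = mex{} = 0
G(2) = mex{} = 0
G(3) = mex{0} = 1
G(4) = mex{0,0} = 1
G(5) = mex{0,0} = 1
G(6) = mex{1,0} = 2
G(7) = mex{1,1} = 0
G(8) = mex{1,1,0} = 2
G(9) = mex{2,1,0,0} = 3
G(10) = mex{0,2,0,0} = 1
G(11) = mex{2,0,1,0} = 3
G(12) = mex{3,2,1,1} = 0
G(13) = mex{1,3,1,1} = 0
G(14) = mex{3,1,2,1} = 0
G(15) = mex{0,3,0,2} = 1
G_B(15) = 1.
Combined Grundy value = 2 ⊕ 1 = 3.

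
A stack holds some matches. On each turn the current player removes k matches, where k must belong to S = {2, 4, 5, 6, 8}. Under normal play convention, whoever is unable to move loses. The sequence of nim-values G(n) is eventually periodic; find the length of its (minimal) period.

n :  0  1  2  3  4  5  6  7  8  9 10 11 12 13 14 15 16 17 18 19 20 21
G :  0  0  1  1  2  2  3  3  4  4  0  0  1  1  2  2  3  3  4  4  0  0
G(n+10) = G(n) holds for n = 0,…,7 (a full window of length max(S) = 8), so the sequence is purely periodic with period 10.

10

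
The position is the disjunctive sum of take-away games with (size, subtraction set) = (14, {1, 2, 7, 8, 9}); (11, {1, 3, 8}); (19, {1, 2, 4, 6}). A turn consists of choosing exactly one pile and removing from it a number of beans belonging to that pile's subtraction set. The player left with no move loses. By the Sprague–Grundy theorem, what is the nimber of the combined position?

Pile A, S = {1, 2, 7, 8, 9}:
G(0) = 0
G(1) = mex{0} = 1
G(2) = mex{1,0} = 2
G(3) = mex{2,1} = 0
G(4) = mex{0,2} = 1
G(5) = mex{1,0} = 2
G(6) = mex{2,1} = 0
G(7) = mex{0,2,0} = 1
G(8) = mex{1,0,1,0} = 2
G(9) = mex{2,1,2,1,0} = 3
G(10) = mex{3,2,0,2,1} = 4
G(11) = mex{4,3,1,0,2} = 5
G(12) = mex{5,4,2,1,0} = 3
G(13) = mex{3,5,0,2,1} = 4
G(14) = mex{4,3,1,0,2} = 5
G_A(14) = 5.
Pile B, S = {1, 3, 8}:
n :  0  1  2  3  4  5  6  7  8  9 10 11
G :  0  1  0  1  0  1  0  1  2  3  2  0
G_B(11) = 0.
Pile C, S = {1, 2, 4, 6}:
n :  0  1  2  3  4  5  6  7  8  9 10 11 12 13 14 15 16 17 18 19
G :  0  1  2  0  1  2  3  4  0  1  2  0  1  2  3  4  0  1  2  0
G_C(19) = 0.
Combined Grundy value = 5 ⊕ 0 ⊕ 0 = 5.

5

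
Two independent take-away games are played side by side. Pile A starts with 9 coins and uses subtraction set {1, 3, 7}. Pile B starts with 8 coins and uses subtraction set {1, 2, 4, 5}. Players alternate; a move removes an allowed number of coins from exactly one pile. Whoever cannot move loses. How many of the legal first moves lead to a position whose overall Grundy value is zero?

Pile A, S = {1, 3, 7}:
n : 0 1 2 3 4 5 6 7 8 9
G : 0 1 0 1 0 1 0 1 0 1
G_A(9) = 1.
Pile B, S = {1, 2, 4, 5}:
n : 0 1 2 3 4 5 6 7 8
G : 0 1 2 0 1 2 0 1 2
G_B(8) = 2.
Combined Grundy value = 1 ⊕ 2 = 3.
A winning move leaves total XOR = 0, i.e. changes one component's Grundy value g to g ⊕ X where X is the current total.
Pile A: need g' = 1⊕3 = 2. Options: 9−1→G=0, 9−3→G=0, 9−7→G=0. Hits: 0.
Pile B: need g' = 2⊕3 = 1. Options: 8−1→G=1, 8−2→G=0, 8−4→G=1, 8−5→G=0. Hits: 2.

2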